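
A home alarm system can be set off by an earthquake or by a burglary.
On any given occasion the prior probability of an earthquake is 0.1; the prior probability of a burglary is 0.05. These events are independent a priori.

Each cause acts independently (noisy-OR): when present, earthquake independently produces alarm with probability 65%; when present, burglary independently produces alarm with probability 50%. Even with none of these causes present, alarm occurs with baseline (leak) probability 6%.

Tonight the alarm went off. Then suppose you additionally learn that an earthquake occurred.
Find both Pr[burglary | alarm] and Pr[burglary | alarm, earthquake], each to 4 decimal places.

Under noisy-OR, P(alarm | causes) = 1 − (1−0.06)·∏(1−qᵢ) over the active causes.
Sum P(alarm|·) weighted by the priors over the 4 (earthquake, burglary) configurations:
  P(alarm) = 0.06×0.9×0.95 + 0.53×0.9×0.05 + 0.671×0.1×0.95 + 0.8355×0.1×0.05
        = 0.051300 + 0.023850 + 0.063745 + 0.004178 = 0.143073
Configurations with burglary contribute 0.028028, so
  P(burglary | alarm) = 0.028028 / 0.143073 ≈ 0.1959

Now also conditioning on earthquake=true:
Numerator (weight on configurations with burglary): 0.8355·0.05 = 0.041775
Normalizer over all consistent configurations: 0.671·0.95 + 0.8355·0.05 = 0.679225
P(burglary | alarm, earthquake) = 0.041775/0.679225 ≈ 0.0615

Pr[burglary | alarm] ≈ 0.1959; Pr[burglary | alarm, earthquake] ≈ 0.0615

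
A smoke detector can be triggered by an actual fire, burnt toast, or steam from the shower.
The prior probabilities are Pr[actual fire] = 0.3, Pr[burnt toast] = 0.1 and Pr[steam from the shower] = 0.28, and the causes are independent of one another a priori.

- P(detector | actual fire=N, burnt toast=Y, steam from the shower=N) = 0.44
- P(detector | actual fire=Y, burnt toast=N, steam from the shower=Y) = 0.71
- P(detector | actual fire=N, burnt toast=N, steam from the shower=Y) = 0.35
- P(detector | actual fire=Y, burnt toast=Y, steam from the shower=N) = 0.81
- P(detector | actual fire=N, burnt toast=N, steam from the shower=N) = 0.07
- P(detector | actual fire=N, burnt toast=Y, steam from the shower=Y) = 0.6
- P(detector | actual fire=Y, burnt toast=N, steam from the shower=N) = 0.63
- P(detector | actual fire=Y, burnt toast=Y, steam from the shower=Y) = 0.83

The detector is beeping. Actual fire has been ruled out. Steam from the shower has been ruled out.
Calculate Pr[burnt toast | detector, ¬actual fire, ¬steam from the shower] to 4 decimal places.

Pr[burnt toast | detector, ¬actual fire, ¬steam from the shower] ≈ 0.4112

Weight on burnt toast=true, given the evidence: 0.44·0.1 = 0.044000
Normalizer over all consistent configurations: 0.07·0.9 + 0.44·0.1 = 0.107000
P(burnt toast | detector, ¬actual fire, ¬steam from the shower) = 0.044000/0.107000 ≈ 0.4112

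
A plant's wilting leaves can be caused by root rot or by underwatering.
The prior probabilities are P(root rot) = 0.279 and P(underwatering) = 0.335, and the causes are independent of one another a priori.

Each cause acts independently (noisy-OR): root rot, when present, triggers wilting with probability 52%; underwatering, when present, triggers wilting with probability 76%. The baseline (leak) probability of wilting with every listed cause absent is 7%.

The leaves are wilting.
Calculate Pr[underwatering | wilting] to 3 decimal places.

Pr[underwatering | wilting] ≈ 0.665

Under noisy-OR, P(wilting | causes) = 1 − (1−0.07)·∏(1−qᵢ) over the active causes.
P(wilting) = 0.07×0.721×0.665 + 0.7768×0.721×0.335 + 0.5536×0.279×0.665 + 0.892864×0.279×0.335 = 0.033563 + 0.187624 + 0.102712 + 0.083452 = 0.407351
Restricting to configurations with underwatering present: 0.187624 + 0.083452 = 0.271076.
P(underwatering | wilting) = 0.271076 / 0.407351 ≈ 0.665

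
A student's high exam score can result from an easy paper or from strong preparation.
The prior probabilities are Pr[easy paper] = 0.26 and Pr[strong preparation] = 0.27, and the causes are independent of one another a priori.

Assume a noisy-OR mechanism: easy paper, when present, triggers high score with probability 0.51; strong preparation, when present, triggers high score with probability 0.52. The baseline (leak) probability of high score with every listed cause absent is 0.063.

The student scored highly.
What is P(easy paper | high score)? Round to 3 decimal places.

Under noisy-OR, P(high score | causes) = 1 − (1−0.063)·∏(1−qᵢ) over the active causes.
P(high score) = 0.063*0.74*0.73 + 0.55024*0.74*0.27 + 0.54087*0.26*0.73 + 0.779618*0.26*0.27 = 0.034033 + 0.109938 + 0.102657 + 0.054729 = 0.301357
The easy paper-present share is 0.102657 + 0.054729 = 0.157386.
So P(easy paper | high score) = 0.157386/0.301357 ≈ 0.522.

P(easy paper | high score) ≈ 0.522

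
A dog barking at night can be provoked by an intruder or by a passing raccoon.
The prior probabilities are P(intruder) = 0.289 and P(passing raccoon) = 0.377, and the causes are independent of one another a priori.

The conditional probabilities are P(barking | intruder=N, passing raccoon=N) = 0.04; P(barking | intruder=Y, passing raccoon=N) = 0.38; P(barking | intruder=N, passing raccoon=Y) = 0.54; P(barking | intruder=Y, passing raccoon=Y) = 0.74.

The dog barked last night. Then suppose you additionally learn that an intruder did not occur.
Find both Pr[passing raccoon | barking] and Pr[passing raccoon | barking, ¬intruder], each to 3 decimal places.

P(barking) = 0.04×0.711×0.623 + 0.54×0.711×0.377 + 0.38×0.289×0.623 + 0.74×0.289×0.377 = 0.017718 + 0.144745 + 0.068418 + 0.080625 = 0.311506
Restricting to configurations with passing raccoon present: 0.144745 + 0.080625 = 0.225370.
P(passing raccoon | barking) = 0.225370 / 0.311506 ≈ 0.723

Now condition on the additional information:
Sum P(barking|·) weighted by the priors over both values of passing raccoon:
  P(barking | ¬intruder) = 0.04·0.623 + 0.54·0.377
        = 0.024920 + 0.203580 = 0.228500
Keeping only the passing raccoon-present terms gives 0.203580, so
  P(passing raccoon | barking, ¬intruder) = 0.203580 / 0.228500 ≈ 0.891
With intruder excluded, passing raccoon must carry more of the explanatory weight for the barking.

Pr[passing raccoon | barking] ≈ 0.723; Pr[passing raccoon | barking, ¬intruder] ≈ 0.891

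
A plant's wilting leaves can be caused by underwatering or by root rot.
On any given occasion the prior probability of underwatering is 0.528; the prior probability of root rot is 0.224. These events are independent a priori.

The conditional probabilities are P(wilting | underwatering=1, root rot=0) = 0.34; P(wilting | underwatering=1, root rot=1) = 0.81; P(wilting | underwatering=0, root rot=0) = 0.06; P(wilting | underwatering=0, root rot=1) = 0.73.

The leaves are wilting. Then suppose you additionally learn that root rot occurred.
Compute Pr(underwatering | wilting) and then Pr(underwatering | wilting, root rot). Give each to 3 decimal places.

Pr(underwatering | wilting) ≈ 0.703; Pr(underwatering | wilting, root rot) ≈ 0.554

Enumerate the 4 (underwatering, root rot) configurations and weight by the priors:
  P(wilting) = 0.06×0.472×0.776 + 0.73×0.472×0.224 + 0.34×0.528×0.776 + 0.81×0.528×0.224
        = 0.021976 + 0.077181 + 0.139308 + 0.095800 = 0.334265
Keeping only the underwatering-present terms gives 0.235108, so
  P(underwatering | wilting) = 0.235108 / 0.334265 ≈ 0.703

Now condition on the additional information:
Numerator (weight on configurations with underwatering): 0.81*0.528 = 0.427680
Normalizer over all consistent configurations: 0.73*0.472 + 0.81*0.528 = 0.772240
Posterior = 0.427680 / 0.772240 ≈ 0.554
This is intercausal reasoning (explaining away): once root rot accounts for the wilting, underwatering becomes less likely.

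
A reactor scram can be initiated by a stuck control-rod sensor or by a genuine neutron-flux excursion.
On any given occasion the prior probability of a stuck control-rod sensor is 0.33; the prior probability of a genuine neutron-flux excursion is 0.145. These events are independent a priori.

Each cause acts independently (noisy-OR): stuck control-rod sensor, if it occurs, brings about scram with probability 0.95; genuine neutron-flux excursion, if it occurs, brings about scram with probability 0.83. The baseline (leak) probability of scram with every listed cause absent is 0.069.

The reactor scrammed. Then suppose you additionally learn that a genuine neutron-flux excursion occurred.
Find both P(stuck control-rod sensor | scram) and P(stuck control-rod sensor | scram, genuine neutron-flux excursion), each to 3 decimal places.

P(stuck control-rod sensor | scram) ≈ 0.723; P(stuck control-rod sensor | scram, genuine neutron-flux excursion) ≈ 0.367

Under noisy-OR, P(scram | causes) = 1 − (1−0.069)·∏(1−qᵢ) over the active causes.
Weight on stuck control-rod sensor=true, given the evidence: 0.269016 + 0.047471 = 0.316487
The normalizing constant is 0.069*0.67*0.855 + 0.84173*0.67*0.145 + 0.95345*0.33*0.855 + 0.992086*0.33*0.145 = 0.437788
Posterior = 0.316487 / 0.437788 ≈ 0.723

With the extra evidence:
Numerator (weight on configurations with stuck control-rod sensor): 0.992086·0.33 = 0.327388
Normalizer over all consistent configurations: 0.84173·0.67 + 0.992086·0.33 = 0.891347
Posterior = 0.327388 / 0.891347 ≈ 0.367
Conditioning on genuine neutron-flux excursion lowers the posterior on stuck control-rod sensor: the classic explaining-away effect in a common-effect structure.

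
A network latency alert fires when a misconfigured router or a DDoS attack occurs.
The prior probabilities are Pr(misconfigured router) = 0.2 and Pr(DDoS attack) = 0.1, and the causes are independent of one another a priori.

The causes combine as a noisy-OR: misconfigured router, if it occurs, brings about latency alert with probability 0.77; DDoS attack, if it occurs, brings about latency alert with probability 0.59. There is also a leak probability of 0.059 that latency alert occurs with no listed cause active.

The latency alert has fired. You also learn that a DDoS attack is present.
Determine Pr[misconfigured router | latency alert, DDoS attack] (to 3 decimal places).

Pr[misconfigured router | latency alert, DDoS attack] ≈ 0.271

Under noisy-OR, P(latency alert | causes) = 1 − (1−0.059)·∏(1−qᵢ) over the active causes.
P(latency alert | DDoS attack) = 0.61419·0.8 + 0.911264·0.2 = 0.491352 + 0.182253 = 0.673605
Restricting to configurations with misconfigured router present: 0.911264·0.2 = 0.182253.
Hence the posterior is 0.182253/0.673605 ≈ 0.271.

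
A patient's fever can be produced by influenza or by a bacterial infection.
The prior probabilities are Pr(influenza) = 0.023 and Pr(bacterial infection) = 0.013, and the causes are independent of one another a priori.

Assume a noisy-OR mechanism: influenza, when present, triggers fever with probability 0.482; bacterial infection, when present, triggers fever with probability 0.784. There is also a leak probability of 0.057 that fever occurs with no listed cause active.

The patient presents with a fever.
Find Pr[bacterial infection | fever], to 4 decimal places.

Under noisy-OR, P(fever | causes) = 1 − (1−0.057)·∏(1−qᵢ) over the active causes.
Numerator (weight on configurations with bacterial infection): 0.010114 + 0.000267 = 0.010381
The normalizing constant is 0.057*0.977*0.987 + 0.796312*0.977*0.013 + 0.511526*0.023*0.987 + 0.89449*0.023*0.013 = 0.076958
P(bacterial infection | fever) = 0.010381/0.076958 ≈ 0.1349

Pr[bacterial infection | fever] ≈ 0.1349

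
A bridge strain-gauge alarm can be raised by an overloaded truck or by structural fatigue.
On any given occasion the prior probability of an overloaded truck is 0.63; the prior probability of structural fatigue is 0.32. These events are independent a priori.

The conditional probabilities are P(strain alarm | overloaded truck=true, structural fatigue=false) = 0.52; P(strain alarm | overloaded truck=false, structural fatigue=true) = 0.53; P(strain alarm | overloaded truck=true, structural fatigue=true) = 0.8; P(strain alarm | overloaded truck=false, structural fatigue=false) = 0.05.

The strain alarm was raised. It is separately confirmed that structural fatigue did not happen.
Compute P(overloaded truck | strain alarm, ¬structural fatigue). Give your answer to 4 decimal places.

P(overloaded truck | strain alarm, ¬structural fatigue) ≈ 0.9465

P(strain alarm | ¬structural fatigue) = 0.05×0.37 + 0.52×0.63 = 0.018500 + 0.327600 = 0.346100
Of this, 0.327600 comes from 0.52×0.63 (the overloaded truck=true cases).
So P(overloaded truck | strain alarm, ¬structural fatigue) = 0.327600/0.346100 ≈ 0.9465.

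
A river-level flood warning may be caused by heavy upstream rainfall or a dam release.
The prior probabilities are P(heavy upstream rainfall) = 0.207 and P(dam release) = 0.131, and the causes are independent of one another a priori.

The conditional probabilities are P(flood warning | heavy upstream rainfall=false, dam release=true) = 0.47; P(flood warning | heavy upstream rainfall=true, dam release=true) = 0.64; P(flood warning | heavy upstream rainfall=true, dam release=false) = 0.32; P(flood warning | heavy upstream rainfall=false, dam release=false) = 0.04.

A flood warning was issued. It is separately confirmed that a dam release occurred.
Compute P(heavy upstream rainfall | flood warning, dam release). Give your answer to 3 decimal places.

Sum P(flood warning|·) weighted by the priors over both values of heavy upstream rainfall:
  P(flood warning | dam release) = 0.47×0.793 + 0.64×0.207
        = 0.372710 + 0.132480 = 0.505190
Configurations with heavy upstream rainfall contribute 0.132480, so
  P(heavy upstream rainfall | flood warning, dam release) = 0.132480 / 0.505190 ≈ 0.262

P(heavy upstream rainfall | flood warning, dam release) ≈ 0.262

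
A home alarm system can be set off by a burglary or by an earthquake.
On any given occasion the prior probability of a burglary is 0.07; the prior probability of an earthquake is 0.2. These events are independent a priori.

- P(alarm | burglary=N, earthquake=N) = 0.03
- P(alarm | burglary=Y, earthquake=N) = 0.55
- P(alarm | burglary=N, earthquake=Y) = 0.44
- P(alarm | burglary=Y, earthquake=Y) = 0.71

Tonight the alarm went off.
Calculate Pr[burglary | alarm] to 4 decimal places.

Pr[burglary | alarm] ≈ 0.2812

P(alarm) = 0.03*0.93*0.8 + 0.44*0.93*0.2 + 0.55*0.07*0.8 + 0.71*0.07*0.2 = 0.022320 + 0.081840 + 0.030800 + 0.009940 = 0.144900
The burglary-present share is 0.030800 + 0.009940 = 0.040740.
So P(burglary | alarm) = 0.040740/0.144900 ≈ 0.2812.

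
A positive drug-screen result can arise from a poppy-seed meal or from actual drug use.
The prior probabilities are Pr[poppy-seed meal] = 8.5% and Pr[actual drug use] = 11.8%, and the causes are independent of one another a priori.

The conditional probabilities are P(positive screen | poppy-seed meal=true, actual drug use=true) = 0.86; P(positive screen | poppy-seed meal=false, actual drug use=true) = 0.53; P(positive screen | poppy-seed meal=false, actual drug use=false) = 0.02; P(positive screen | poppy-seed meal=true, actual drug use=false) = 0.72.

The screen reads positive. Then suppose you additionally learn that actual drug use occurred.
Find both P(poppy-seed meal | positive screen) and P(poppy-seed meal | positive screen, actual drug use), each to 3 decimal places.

P(poppy-seed meal | positive screen) ≈ 0.460; P(poppy-seed meal | positive screen, actual drug use) ≈ 0.131

P(positive screen) = 0.02×0.915×0.882 + 0.53×0.915×0.118 + 0.72×0.085×0.882 + 0.86×0.085×0.118 = 0.016141 + 0.057224 + 0.053978 + 0.008626 = 0.135969
Restricting to configurations with poppy-seed meal present: 0.053978 + 0.008626 = 0.062604.
Hence the posterior is 0.062604/0.135969 ≈ 0.460.

Now condition on the additional information:
Numerator (weight on configurations with poppy-seed meal): 0.86·0.085 = 0.073100
Normalizer over all consistent configurations: 0.53·0.915 + 0.86·0.085 = 0.558050
Posterior = 0.073100 / 0.558050 ≈ 0.131
— actual drug use explains away the evidence for poppy-seed meal.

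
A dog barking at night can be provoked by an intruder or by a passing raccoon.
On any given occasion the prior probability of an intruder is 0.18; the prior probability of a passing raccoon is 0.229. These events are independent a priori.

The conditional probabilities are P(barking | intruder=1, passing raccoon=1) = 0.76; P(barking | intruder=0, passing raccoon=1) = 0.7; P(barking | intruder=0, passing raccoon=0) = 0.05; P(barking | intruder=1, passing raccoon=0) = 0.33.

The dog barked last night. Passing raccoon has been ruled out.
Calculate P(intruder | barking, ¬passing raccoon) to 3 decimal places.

P(intruder | barking, ¬passing raccoon) ≈ 0.592

Numerator (weight on configurations with intruder): 0.33×0.18 = 0.059400
Normalizer over all consistent configurations: 0.05×0.82 + 0.33×0.18 = 0.100400
P(intruder | barking, ¬passing raccoon) = 0.059400/0.100400 ≈ 0.592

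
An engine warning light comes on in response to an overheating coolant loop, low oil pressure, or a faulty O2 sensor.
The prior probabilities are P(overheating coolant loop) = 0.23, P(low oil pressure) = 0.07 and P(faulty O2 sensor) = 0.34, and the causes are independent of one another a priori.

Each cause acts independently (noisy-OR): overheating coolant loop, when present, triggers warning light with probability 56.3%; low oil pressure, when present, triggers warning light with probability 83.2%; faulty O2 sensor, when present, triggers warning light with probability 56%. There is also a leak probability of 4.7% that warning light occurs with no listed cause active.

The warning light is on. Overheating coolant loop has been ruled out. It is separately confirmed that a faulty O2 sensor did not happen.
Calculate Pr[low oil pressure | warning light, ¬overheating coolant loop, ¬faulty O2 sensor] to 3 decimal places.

Pr[low oil pressure | warning light, ¬overheating coolant loop, ¬faulty O2 sensor] ≈ 0.574

Under noisy-OR, P(warning light | causes) = 1 − (1−0.047)·∏(1−qᵢ) over the active causes.
Weight on low oil pressure=true, given the evidence: 0.839896×0.07 = 0.058793
The normalizing constant is 0.047×0.93 + 0.839896×0.07 = 0.102503
Posterior = 0.058793 / 0.102503 ≈ 0.574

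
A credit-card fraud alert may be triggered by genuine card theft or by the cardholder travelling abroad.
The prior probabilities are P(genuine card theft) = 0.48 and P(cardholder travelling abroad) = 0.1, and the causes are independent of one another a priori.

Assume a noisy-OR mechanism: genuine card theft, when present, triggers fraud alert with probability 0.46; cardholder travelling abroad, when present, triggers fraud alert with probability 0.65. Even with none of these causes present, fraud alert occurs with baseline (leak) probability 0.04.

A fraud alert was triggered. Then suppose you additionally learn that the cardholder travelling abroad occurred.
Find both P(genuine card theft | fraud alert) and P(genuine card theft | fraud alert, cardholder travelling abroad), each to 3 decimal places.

P(genuine card theft | fraud alert) ≈ 0.823; P(genuine card theft | fraud alert, cardholder travelling abroad) ≈ 0.532

Under noisy-OR, P(fraud alert | causes) = 1 − (1−0.04)·∏(1−qᵢ) over the active causes.
For the numerator, keep only genuine card theft=true terms: 0.208051 + 0.039291 = 0.247342
Denominator P(fraud alert): 0.04*0.52*0.9 + 0.664*0.52*0.1 + 0.4816*0.48*0.9 + 0.81856*0.48*0.1 = 0.300590
P(genuine card theft | fraud alert) = 0.247342/0.300590 ≈ 0.823

Now condition on the additional information:
Numerator (weight on configurations with genuine card theft): 0.81856*0.48 = 0.392909
Normalizer over all consistent configurations: 0.664*0.52 + 0.81856*0.48 = 0.738189
Posterior = 0.392909 / 0.738189 ≈ 0.532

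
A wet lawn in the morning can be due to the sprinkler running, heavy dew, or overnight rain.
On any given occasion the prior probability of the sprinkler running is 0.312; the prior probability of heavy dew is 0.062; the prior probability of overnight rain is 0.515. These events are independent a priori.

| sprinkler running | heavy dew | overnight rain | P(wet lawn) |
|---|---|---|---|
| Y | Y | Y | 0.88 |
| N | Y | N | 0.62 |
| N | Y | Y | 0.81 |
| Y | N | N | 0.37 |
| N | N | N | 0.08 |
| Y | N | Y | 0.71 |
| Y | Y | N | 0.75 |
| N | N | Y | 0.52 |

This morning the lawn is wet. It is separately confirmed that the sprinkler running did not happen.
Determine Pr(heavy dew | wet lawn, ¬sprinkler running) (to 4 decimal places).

Enumerate the 4 (heavy dew, overnight rain) configurations and weight by the priors:
  P(wet lawn | ¬sprinkler running) = 0.08*0.938*0.485 + 0.52*0.938*0.515 + 0.62*0.062*0.485 + 0.81*0.062*0.515
        = 0.036394 + 0.251196 + 0.018643 + 0.025863 = 0.332096
Keeping only the heavy dew-present terms gives 0.044506, so
  P(heavy dew | wet lawn, ¬sprinkler running) = 0.044506 / 0.332096 ≈ 0.1340

Pr(heavy dew | wet lawn, ¬sprinkler running) ≈ 0.1340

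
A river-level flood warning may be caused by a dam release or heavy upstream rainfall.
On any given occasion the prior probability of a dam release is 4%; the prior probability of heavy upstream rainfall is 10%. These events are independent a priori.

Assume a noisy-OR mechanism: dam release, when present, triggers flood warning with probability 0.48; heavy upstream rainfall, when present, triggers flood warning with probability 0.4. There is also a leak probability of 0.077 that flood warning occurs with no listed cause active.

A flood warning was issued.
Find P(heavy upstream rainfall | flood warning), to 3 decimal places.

Under noisy-OR, P(flood warning | causes) = 1 − (1−0.077)·∏(1−qᵢ) over the active causes.
Weight on heavy upstream rainfall=true, given the evidence: 0.042835 + 0.002848 = 0.045683
The normalizing constant is 0.077·0.96·0.9 + 0.4462·0.96·0.1 + 0.52004·0.04·0.9 + 0.712024·0.04·0.1 = 0.130932
Posterior = 0.045683 / 0.130932 ≈ 0.349

P(heavy upstream rainfall | flood warning) ≈ 0.349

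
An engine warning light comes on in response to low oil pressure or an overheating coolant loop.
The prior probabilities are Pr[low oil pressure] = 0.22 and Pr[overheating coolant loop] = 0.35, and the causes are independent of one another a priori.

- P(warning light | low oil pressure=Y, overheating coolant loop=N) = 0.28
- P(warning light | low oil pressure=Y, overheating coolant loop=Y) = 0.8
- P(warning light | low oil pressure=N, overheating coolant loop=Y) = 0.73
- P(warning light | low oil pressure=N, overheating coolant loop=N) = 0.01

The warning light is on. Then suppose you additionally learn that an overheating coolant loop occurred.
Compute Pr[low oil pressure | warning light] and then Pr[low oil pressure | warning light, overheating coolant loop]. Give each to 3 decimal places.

Pr[low oil pressure | warning light] ≈ 0.332; Pr[low oil pressure | warning light, overheating coolant loop] ≈ 0.236

P(warning light) = 0.01×0.78×0.65 + 0.73×0.78×0.35 + 0.28×0.22×0.65 + 0.8×0.22×0.35 = 0.005070 + 0.199290 + 0.040040 + 0.061600 = 0.306000
The low oil pressure-present share is 0.040040 + 0.061600 = 0.101640.
P(low oil pressure | warning light) = 0.101640 / 0.306000 ≈ 0.332

Now condition on the additional information:
Enumerate both values of low oil pressure and weight by the priors:
  P(warning light | overheating coolant loop) = 0.73×0.78 + 0.8×0.22
        = 0.569400 + 0.176000 = 0.745400
Keeping only the low oil pressure-present terms gives 0.176000, so
  P(low oil pressure | warning light, overheating coolant loop) = 0.176000 / 0.745400 ≈ 0.236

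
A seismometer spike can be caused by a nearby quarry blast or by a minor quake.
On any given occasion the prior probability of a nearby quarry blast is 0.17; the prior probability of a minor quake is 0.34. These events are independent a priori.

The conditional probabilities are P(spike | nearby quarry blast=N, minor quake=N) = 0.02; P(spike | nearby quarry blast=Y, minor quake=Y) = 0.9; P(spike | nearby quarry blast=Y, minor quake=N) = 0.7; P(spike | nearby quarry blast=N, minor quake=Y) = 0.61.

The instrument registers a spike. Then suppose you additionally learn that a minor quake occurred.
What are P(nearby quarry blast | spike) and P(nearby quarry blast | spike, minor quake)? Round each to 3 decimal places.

By total probability over the 4 (nearby quarry blast, minor quake) configurations:
  P(spike) = 0.02·0.83·0.66 + 0.61·0.83·0.34 + 0.7·0.17·0.66 + 0.9·0.17·0.34
        = 0.010956 + 0.172142 + 0.078540 + 0.052020 = 0.313658
Keeping only the nearby quarry blast-present terms gives 0.130560, so
  P(nearby quarry blast | spike) = 0.130560 / 0.313658 ≈ 0.416

Now condition on the additional information:
By total probability over both values of nearby quarry blast:
  P(spike | minor quake) = 0.61×0.83 + 0.9×0.17
        = 0.506300 + 0.153000 = 0.659300
Keeping only the nearby quarry blast-present terms gives 0.153000, so
  P(nearby quarry blast | spike, minor quake) = 0.153000 / 0.659300 ≈ 0.232
Conditioning on minor quake lowers the posterior on nearby quarry blast: the classic explaining-away effect in a common-effect structure.

P(nearby quarry blast | spike) ≈ 0.416; P(nearby quarry blast | spike, minor quake) ≈ 0.232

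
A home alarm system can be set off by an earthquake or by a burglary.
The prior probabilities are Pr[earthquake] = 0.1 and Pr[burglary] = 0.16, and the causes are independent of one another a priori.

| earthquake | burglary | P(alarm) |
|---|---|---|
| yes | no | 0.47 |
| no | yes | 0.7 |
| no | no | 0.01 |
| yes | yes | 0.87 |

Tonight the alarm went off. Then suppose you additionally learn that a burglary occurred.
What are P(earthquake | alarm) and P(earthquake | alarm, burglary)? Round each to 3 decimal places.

P(earthquake | alarm) ≈ 0.330; P(earthquake | alarm, burglary) ≈ 0.121

For the numerator, keep only earthquake=true terms: 0.039480 + 0.013920 = 0.053400
Normalizer over all consistent configurations: 0.01·0.9·0.84 + 0.7·0.9·0.16 + 0.47·0.1·0.84 + 0.87·0.1·0.16 = 0.161760
P(earthquake | alarm) = 0.053400/0.161760 ≈ 0.330

Now also conditioning on burglary=true:
Numerator (weight on configurations with earthquake): 0.87·0.1 = 0.087000
The normalizing constant is 0.7·0.9 + 0.87·0.1 = 0.717000
Posterior = 0.087000 / 0.717000 ≈ 0.121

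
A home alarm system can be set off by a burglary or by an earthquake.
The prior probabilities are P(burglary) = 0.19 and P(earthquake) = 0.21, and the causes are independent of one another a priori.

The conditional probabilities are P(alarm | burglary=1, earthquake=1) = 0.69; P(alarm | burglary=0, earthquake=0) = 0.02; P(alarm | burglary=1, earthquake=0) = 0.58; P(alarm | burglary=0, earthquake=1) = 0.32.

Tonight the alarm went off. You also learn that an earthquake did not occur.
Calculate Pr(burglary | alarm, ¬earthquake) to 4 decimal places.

P(alarm | ¬earthquake) = 0.02×0.81 + 0.58×0.19 = 0.016200 + 0.110200 = 0.126400
Of this, 0.110200 comes from 0.58×0.19 (the burglary=true cases).
P(burglary | alarm, ¬earthquake) = 0.110200 / 0.126400 ≈ 0.8718

Pr(burglary | alarm, ¬earthquake) ≈ 0.8718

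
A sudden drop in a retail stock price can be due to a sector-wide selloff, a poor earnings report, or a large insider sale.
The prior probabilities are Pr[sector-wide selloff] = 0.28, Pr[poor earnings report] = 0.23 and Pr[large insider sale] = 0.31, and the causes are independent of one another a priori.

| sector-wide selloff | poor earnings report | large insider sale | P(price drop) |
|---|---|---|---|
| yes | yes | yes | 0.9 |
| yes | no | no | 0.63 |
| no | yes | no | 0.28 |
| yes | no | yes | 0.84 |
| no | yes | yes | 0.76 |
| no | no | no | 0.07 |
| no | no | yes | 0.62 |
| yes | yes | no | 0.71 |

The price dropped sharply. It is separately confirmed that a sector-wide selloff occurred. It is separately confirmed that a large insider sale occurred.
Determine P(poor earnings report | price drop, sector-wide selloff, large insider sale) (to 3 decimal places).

P(poor earnings report | price drop, sector-wide selloff, large insider sale) ≈ 0.242

Sum P(price drop|·) weighted by the priors over both values of poor earnings report:
  P(price drop | sector-wide selloff, large insider sale) = 0.84×0.77 + 0.9×0.23
        = 0.646800 + 0.207000 = 0.853800
Keeping only the poor earnings report-present terms gives 0.207000, so
  P(poor earnings report | price drop, sector-wide selloff, large insider sale) = 0.207000 / 0.853800 ≈ 0.242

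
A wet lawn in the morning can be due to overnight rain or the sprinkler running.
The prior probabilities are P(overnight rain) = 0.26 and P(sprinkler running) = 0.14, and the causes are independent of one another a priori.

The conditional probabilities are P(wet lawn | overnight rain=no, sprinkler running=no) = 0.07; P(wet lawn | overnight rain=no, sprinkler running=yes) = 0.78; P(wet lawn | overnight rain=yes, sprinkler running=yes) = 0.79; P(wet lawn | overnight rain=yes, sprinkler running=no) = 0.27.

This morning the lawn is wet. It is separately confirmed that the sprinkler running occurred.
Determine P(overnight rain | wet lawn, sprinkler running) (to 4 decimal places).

P(overnight rain | wet lawn, sprinkler running) ≈ 0.2625

P(wet lawn | sprinkler running) = 0.78·0.74 + 0.79·0.26 = 0.577200 + 0.205400 = 0.782600
Of this, 0.205400 comes from 0.79·0.26 (the overnight rain=true cases).
Hence the posterior is 0.205400/0.782600 ≈ 0.2625.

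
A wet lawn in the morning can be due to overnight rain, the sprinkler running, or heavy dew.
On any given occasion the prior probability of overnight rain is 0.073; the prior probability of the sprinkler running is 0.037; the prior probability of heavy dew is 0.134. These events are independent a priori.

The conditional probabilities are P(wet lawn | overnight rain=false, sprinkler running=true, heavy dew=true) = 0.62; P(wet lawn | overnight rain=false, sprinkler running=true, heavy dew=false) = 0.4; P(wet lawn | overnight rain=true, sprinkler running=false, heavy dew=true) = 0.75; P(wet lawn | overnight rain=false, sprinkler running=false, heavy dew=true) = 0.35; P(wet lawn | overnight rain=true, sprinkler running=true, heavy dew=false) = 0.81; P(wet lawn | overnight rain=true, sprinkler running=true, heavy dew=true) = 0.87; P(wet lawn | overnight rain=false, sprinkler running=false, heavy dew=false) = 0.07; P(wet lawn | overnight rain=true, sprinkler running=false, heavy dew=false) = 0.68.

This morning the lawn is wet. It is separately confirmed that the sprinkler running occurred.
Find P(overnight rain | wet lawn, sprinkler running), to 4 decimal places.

P(overnight rain | wet lawn, sprinkler running) ≈ 0.1304

P(wet lawn | sprinkler running) = 0.4×0.927×0.866 + 0.62×0.927×0.134 + 0.81×0.073×0.866 + 0.87×0.073×0.134 = 0.321113 + 0.077015 + 0.051207 + 0.008510 = 0.457845
Restricting to configurations with overnight rain present: 0.051207 + 0.008510 = 0.059717.
Hence the posterior is 0.059717/0.457845 ≈ 0.1304.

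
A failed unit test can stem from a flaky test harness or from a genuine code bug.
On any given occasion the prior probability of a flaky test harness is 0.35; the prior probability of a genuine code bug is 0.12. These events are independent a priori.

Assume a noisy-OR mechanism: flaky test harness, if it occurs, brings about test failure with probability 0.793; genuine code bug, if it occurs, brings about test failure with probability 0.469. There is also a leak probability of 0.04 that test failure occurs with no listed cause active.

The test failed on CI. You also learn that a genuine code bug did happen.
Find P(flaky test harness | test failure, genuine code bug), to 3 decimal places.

Under noisy-OR, P(test failure | causes) = 1 − (1−0.04)·∏(1−qᵢ) over the active causes.
By total probability over both values of flaky test harness:
  P(test failure | genuine code bug) = 0.49024*0.65 + 0.89448*0.35
        = 0.318656 + 0.313068 = 0.631724
Configurations with flaky test harness contribute 0.313068, so
  P(flaky test harness | test failure, genuine code bug) = 0.313068 / 0.631724 ≈ 0.496

P(flaky test harness | test failure, genuine code bug) ≈ 0.496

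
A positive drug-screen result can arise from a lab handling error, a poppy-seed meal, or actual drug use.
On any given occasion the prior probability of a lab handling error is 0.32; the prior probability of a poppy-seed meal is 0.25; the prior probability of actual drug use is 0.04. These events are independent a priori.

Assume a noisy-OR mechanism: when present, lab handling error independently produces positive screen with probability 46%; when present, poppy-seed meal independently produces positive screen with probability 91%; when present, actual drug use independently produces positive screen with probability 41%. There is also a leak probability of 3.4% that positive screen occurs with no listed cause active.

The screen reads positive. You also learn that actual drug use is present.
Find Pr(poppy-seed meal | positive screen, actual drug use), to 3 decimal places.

Under noisy-OR, P(positive screen | causes) = 1 − (1−0.034)·∏(1−qᵢ) over the active causes.
For the numerator, keep only poppy-seed meal=true terms: 0.161280 + 0.077784 = 0.239064
Denominator P(positive screen | actual drug use): 0.43006*0.68*0.75 + 0.948705*0.68*0.25 + 0.692232*0.32*0.75 + 0.972301*0.32*0.25 = 0.624531
Posterior = 0.239064 / 0.624531 ≈ 0.383

Pr(poppy-seed meal | positive screen, actual drug use) ≈ 0.383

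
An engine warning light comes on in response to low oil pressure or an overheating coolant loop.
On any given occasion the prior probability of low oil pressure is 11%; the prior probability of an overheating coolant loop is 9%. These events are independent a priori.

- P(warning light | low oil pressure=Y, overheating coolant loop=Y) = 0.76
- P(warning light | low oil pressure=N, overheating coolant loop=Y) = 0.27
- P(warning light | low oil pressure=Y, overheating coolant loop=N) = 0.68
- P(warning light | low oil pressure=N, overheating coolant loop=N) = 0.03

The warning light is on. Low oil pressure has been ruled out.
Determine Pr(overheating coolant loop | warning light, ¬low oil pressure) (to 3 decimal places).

By total probability over both values of overheating coolant loop:
  P(warning light | ¬low oil pressure) = 0.03×0.91 + 0.27×0.09
        = 0.027300 + 0.024300 = 0.051600
Configurations with overheating coolant loop contribute 0.024300, so
  P(overheating coolant loop | warning light, ¬low oil pressure) = 0.024300 / 0.051600 ≈ 0.471

Pr(overheating coolant loop | warning light, ¬low oil pressure) ≈ 0.471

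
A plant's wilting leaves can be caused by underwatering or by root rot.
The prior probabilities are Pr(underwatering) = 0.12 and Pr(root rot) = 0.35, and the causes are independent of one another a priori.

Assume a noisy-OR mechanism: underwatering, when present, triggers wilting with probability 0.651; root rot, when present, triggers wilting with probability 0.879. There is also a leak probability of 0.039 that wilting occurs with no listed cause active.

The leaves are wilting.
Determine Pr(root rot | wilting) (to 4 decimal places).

Under noisy-OR, P(wilting | causes) = 1 − (1−0.039)·∏(1−qᵢ) over the active causes.
Enumerate the 4 (underwatering, root rot) configurations and weight by the priors:
  P(wilting) = 0.039·0.88·0.65 + 0.883719·0.88·0.35 + 0.664611·0.12·0.65 + 0.959418·0.12·0.35
        = 0.022308 + 0.272185 + 0.051840 + 0.040296 = 0.386629
Configurations with root rot contribute 0.312481, so
  P(root rot | wilting) = 0.312481 / 0.386629 ≈ 0.8082

Pr(root rot | wilting) ≈ 0.8082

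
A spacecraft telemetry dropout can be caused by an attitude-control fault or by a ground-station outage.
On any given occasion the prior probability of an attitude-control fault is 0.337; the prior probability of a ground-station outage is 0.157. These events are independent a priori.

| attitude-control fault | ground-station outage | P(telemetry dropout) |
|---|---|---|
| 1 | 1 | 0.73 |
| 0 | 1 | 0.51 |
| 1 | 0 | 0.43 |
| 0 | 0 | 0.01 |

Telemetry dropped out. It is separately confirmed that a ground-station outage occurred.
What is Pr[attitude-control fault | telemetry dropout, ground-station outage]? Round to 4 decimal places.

Pr[attitude-control fault | telemetry dropout, ground-station outage] ≈ 0.4211

By total probability over both values of attitude-control fault:
  P(telemetry dropout | ground-station outage) = 0.51·0.663 + 0.73·0.337
        = 0.338130 + 0.246010 = 0.584140
The terms with attitude-control fault present sum to 0.246010, so
  P(attitude-control fault | telemetry dropout, ground-station outage) = 0.246010 / 0.584140 ≈ 0.4211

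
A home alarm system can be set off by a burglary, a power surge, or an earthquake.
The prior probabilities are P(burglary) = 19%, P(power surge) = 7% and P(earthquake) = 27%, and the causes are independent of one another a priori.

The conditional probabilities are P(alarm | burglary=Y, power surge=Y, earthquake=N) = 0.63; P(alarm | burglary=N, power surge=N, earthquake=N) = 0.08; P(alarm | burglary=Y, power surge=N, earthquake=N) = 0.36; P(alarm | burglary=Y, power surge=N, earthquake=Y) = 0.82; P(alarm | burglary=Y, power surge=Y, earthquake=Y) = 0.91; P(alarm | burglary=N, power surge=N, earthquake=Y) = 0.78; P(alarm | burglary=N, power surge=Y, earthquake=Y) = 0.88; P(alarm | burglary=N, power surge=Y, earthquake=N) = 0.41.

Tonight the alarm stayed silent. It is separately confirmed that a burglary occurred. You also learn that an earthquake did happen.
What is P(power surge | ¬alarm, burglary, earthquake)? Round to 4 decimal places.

P(¬alarm | burglary, earthquake) = 0.18·0.93 + 0.09·0.07 = 0.167400 + 0.006300 = 0.173700
Restricting to configurations with power surge present: 0.09·0.07 = 0.006300.
So P(power surge | ¬alarm, burglary, earthquake) = 0.006300/0.173700 ≈ 0.0363.

P(power surge | ¬alarm, burglary, earthquake) ≈ 0.0363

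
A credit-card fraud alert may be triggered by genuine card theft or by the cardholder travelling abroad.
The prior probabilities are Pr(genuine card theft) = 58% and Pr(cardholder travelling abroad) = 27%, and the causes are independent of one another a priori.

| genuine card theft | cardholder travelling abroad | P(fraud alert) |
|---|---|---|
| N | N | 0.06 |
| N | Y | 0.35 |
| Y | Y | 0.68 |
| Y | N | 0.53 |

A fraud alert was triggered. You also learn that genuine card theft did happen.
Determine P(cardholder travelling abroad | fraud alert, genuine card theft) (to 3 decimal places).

P(cardholder travelling abroad | fraud alert, genuine card theft) ≈ 0.322

Sum P(fraud alert|·) weighted by the priors over both values of cardholder travelling abroad:
  P(fraud alert | genuine card theft) = 0.53*0.73 + 0.68*0.27
        = 0.386900 + 0.183600 = 0.570500
Configurations with cardholder travelling abroad contribute 0.183600, so
  P(cardholder travelling abroad | fraud alert, genuine card theft) = 0.183600 / 0.570500 ≈ 0.322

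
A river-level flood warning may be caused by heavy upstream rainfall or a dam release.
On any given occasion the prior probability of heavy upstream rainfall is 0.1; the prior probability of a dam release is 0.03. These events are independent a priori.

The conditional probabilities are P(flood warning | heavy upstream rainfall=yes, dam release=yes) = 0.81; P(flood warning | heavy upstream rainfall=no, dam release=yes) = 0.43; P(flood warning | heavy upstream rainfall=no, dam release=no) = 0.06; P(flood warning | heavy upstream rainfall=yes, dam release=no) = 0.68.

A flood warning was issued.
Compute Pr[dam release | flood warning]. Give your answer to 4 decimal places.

Enumerate the 4 (heavy upstream rainfall, dam release) configurations and weight by the priors:
  P(flood warning) = 0.06×0.9×0.97 + 0.43×0.9×0.03 + 0.68×0.1×0.97 + 0.81×0.1×0.03
        = 0.052380 + 0.011610 + 0.065960 + 0.002430 = 0.132380
The terms with dam release present sum to 0.014040, so
  P(dam release | flood warning) = 0.014040 / 0.132380 ≈ 0.1061

Pr[dam release | flood warning] ≈ 0.1061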